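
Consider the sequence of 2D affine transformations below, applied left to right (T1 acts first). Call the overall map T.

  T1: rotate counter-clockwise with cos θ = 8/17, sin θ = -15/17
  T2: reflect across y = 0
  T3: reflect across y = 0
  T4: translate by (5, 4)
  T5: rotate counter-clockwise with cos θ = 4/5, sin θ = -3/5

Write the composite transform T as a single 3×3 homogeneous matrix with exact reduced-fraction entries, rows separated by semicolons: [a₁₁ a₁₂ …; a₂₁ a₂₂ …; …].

T = [-13/85 84/85 32/5; -84/85 -13/85 1/5; 0 0 1]

T1 = [8/17 15/17 0; -15/17 8/17 0; 0 0 1]
T2·T1 = [8/17 15/17 0; 15/17 -8/17 0; 0 0 1]
T3·…·T1 = [8/17 15/17 0; -15/17 8/17 0; 0 0 1]
T4·…·T1 = [8/17 15/17 5; -15/17 8/17 4; 0 0 1]
T5·…·T1 = [-13/85 84/85 32/5; -84/85 -13/85 1/5; 0 0 1]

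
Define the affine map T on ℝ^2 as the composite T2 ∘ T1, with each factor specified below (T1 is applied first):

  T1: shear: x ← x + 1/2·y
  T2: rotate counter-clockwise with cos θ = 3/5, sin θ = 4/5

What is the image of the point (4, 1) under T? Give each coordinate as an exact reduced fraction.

T1 shear: x ← x + 1/2·y: (4, 1) → (9/2, 1)
T2 rotate counter-clockwise with cos θ = 3/5, sin θ = 4/5: (9/2, 1) → (19/10, 21/5)

T(p) = (19/10, 21/5)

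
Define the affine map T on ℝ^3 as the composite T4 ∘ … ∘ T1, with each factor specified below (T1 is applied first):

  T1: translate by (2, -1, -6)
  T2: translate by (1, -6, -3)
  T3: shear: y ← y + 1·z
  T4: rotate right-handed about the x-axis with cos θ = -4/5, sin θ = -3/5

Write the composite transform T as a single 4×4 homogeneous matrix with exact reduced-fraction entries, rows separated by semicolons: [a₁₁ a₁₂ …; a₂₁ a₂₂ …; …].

T1 = [1 0 0 2; 0 1 0 -1; 0 0 1 -6; 0 0 0 1]
T2·T1 = [1 0 0 3; 0 1 0 -7; 0 0 1 -9; 0 0 0 1]
T3·…·T1 = [1 0 0 3; 0 1 1 -16; 0 0 1 -9; 0 0 0 1]
T4·…·T1 = [1 0 0 3; 0 -4/5 -1/5 37/5; 0 -3/5 -7/5 84/5; 0 0 0 1]

T = [1 0 0 3; 0 -4/5 -1/5 37/5; 0 -3/5 -7/5 84/5; 0 0 0 1]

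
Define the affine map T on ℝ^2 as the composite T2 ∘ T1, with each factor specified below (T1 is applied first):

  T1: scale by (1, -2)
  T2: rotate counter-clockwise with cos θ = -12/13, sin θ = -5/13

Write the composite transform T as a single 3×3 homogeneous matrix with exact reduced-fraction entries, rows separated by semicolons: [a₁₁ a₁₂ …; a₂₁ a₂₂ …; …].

T1 = [1 0 0; 0 -2 0; 0 0 1]
T2·T1 = [-12/13 -10/13 0; -5/13 24/13 0; 0 0 1]

T = [-12/13 -10/13 0; -5/13 24/13 0; 0 0 1]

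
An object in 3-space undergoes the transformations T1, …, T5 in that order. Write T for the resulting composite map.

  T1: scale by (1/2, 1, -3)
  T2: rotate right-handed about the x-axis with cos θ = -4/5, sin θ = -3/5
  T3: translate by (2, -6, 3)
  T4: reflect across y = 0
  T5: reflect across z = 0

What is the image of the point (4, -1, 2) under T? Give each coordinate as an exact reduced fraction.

T(p) = (4, 44/5, -42/5)

T1 scale by (1/2, 1, -3): (4, -1, 2) → (2, -1, -6)
T2 rotate right-handed about the x-axis with cos θ = -4/5, sin θ = -3/5: (2, -1, -6) → (2, -14/5, 27/5)
T3 translate by (2, -6, 3): (2, -14/5, 27/5) → (4, -44/5, 42/5)
T4 reflect across y = 0: (4, -44/5, 42/5) → (4, 44/5, 42/5)
T5 reflect across z = 0: (4, 44/5, 42/5) → (4, 44/5, -42/5)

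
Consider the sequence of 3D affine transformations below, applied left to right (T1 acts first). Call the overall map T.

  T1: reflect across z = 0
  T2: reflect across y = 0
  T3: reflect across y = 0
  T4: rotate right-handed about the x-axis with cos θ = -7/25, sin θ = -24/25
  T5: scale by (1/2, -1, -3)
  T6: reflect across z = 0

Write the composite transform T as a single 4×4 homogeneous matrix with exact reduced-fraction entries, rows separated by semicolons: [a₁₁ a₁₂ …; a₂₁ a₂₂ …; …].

T = [1/2 0 0 0; 0 7/25 24/25 0; 0 -72/25 21/25 0; 0 0 0 1]

T1 = [1 0 0 0; 0 1 0 0; 0 0 -1 0; 0 0 0 1]
T2·T1 = [1 0 0 0; 0 -1 0 0; 0 0 -1 0; 0 0 0 1]
T3·…·T1 = [1 0 0 0; 0 1 0 0; 0 0 -1 0; 0 0 0 1]
T4·…·T1 = [1 0 0 0; 0 -7/25 -24/25 0; 0 -24/25 7/25 0; 0 0 0 1]
T5·…·T1 = [1/2 0 0 0; 0 7/25 24/25 0; 0 72/25 -21/25 0; 0 0 0 1]
T6·…·T1 = [1/2 0 0 0; 0 7/25 24/25 0; 0 -72/25 21/25 0; 0 0 0 1]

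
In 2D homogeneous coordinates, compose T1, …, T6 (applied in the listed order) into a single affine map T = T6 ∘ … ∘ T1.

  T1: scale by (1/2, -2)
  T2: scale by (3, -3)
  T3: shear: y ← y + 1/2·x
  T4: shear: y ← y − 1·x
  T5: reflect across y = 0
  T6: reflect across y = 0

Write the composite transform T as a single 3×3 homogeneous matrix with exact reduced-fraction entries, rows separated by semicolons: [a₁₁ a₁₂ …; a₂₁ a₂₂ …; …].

T1 = [1/2 0 0; 0 -2 0; 0 0 1]
T2·T1 = [3/2 0 0; 0 6 0; 0 0 1]
T3·…·T1 = [3/2 0 0; 3/4 6 0; 0 0 1]
T4·…·T1 = [3/2 0 0; -3/4 6 0; 0 0 1]
T5·…·T1 = [3/2 0 0; 3/4 -6 0; 0 0 1]
T6·…·T1 = [3/2 0 0; -3/4 6 0; 0 0 1]

T = [3/2 0 0; -3/4 6 0; 0 0 1]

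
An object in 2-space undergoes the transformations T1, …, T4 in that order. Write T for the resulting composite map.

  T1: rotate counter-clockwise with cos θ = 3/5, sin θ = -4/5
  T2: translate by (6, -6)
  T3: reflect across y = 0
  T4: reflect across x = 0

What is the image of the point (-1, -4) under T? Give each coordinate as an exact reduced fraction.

T1 rotate counter-clockwise with cos θ = 3/5, sin θ = -4/5: (-1, -4) → (-19/5, -8/5)
T2 translate by (6, -6): (-19/5, -8/5) → (11/5, -38/5)
T3 reflect across y = 0: (11/5, -38/5) → (11/5, 38/5)
T4 reflect across x = 0: (11/5, 38/5) → (-11/5, 38/5)

T(p) = (-11/5, 38/5)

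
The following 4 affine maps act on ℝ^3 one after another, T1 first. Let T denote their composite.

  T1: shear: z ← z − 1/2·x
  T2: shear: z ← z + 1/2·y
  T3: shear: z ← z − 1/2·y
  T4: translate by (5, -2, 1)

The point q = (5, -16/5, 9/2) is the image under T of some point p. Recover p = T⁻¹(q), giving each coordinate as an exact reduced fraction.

p = (0, -6/5, 7/2)

T1 = [1 0 0 0; 0 1 0 0; -1/2 0 1 0; 0 0 0 1]
T2·T1 = [1 0 0 0; 0 1 0 0; -1/2 1/2 1 0; 0 0 0 1]
T3·…·T1 = [1 0 0 0; 0 1 0 0; -1/2 0 1 0; 0 0 0 1]
T4·…·T1 = [1 0 0 5; 0 1 0 -2; -1/2 0 1 1; 0 0 0 1]
det M = 1; M⁻¹ = [1 0 0 -5; 0 1 0 2; 1/2 0 1 -7/2; 0 0 0 1]
M⁻¹ · (5, -16/5, 9/2)ᵀ = (0, -6/5, 7/2)ᵀ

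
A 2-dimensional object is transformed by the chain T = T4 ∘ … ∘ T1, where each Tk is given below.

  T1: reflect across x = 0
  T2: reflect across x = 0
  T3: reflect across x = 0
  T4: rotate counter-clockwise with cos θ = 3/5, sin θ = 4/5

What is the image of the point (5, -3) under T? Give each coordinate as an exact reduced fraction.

T(p) = (-3/5, -29/5)

T1 reflect across x = 0: (5, -3) → (-5, -3)
T2 reflect across x = 0: (-5, -3) → (5, -3)
T3 reflect across x = 0: (5, -3) → (-5, -3)
T4 rotate counter-clockwise with cos θ = 3/5, sin θ = 4/5: (-5, -3) → (-3/5, -29/5)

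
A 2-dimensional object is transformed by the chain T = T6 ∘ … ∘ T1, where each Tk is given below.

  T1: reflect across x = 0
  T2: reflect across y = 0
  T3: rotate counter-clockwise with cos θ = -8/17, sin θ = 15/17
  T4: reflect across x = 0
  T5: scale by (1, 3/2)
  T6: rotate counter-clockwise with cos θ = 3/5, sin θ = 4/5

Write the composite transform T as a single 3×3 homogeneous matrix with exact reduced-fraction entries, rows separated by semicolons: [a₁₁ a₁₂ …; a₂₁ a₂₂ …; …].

T = [66/85 -93/85 0; -199/170 -24/85 0; 0 0 1]

T1 = [-1 0 0; 0 1 0; 0 0 1]
T2·T1 = [-1 0 0; 0 -1 0; 0 0 1]
T3·…·T1 = [8/17 15/17 0; -15/17 8/17 0; 0 0 1]
T4·…·T1 = [-8/17 -15/17 0; -15/17 8/17 0; 0 0 1]
T5·…·T1 = [-8/17 -15/17 0; -45/34 12/17 0; 0 0 1]
T6·…·T1 = [66/85 -93/85 0; -199/170 -24/85 0; 0 0 1]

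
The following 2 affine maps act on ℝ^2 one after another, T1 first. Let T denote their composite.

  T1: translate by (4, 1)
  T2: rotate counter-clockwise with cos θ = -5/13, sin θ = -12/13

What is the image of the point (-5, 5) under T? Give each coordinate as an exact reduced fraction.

T(p) = (77/13, -18/13)

T1 translate by (4, 1): (-5, 5) → (-1, 6)
T2 rotate counter-clockwise with cos θ = -5/13, sin θ = -12/13: (-1, 6) → (77/13, -18/13)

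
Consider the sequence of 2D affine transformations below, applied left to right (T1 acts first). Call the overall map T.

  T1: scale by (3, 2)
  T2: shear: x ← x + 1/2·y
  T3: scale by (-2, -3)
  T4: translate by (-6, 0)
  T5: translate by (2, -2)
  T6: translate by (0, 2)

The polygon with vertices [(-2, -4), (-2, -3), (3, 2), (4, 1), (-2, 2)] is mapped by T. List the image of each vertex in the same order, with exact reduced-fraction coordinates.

T1 scale by (3, 2): (-2, -4) → (-6, -8); (-2, -3) → (-6, -6); (3, 2) → (9, 4); (4, 1) → (12, 2); (-2, 2) → (-6, 4)
T2 shear: x ← x + 1/2·y: (-6, -8) → (-10, -8); (-6, -6) → (-9, -6); (9, 4) → (11, 4); (12, 2) → (13, 2); (-6, 4) → (-4, 4)
T3 scale by (-2, -3): (-10, -8) → (20, 24); (-9, -6) → (18, 18); (11, 4) → (-22, -12); (13, 2) → (-26, -6); (-4, 4) → (8, -12)
T4 translate by (-6, 0): (20, 24) → (14, 24); (18, 18) → (12, 18); (-22, -12) → (-28, -12); (-26, -6) → (-32, -6); (8, -12) → (2, -12)
T5 translate by (2, -2): (14, 24) → (16, 22); (12, 18) → (14, 16); (-28, -12) → (-26, -14); (-32, -6) → (-30, -8); (2, -12) → (4, -14)
T6 translate by (0, 2): (16, 22) → (16, 24); (14, 16) → (14, 18); (-26, -14) → (-26, -12); (-30, -8) → (-30, -6); (4, -14) → (4, -12)

image vertices: (16, 24), (14, 18), (-26, -12), (-30, -6), (4, -12)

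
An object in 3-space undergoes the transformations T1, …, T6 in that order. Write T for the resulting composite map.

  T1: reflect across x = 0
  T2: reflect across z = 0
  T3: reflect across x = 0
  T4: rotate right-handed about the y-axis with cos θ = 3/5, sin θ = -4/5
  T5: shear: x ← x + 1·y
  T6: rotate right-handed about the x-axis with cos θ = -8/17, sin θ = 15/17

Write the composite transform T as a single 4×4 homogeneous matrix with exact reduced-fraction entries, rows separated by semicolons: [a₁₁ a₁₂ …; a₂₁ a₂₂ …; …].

T1 = [-1 0 0 0; 0 1 0 0; 0 0 1 0; 0 0 0 1]
T2·T1 = [-1 0 0 0; 0 1 0 0; 0 0 -1 0; 0 0 0 1]
T3·…·T1 = [1 0 0 0; 0 1 0 0; 0 0 -1 0; 0 0 0 1]
T4·…·T1 = [3/5 0 4/5 0; 0 1 0 0; 4/5 0 -3/5 0; 0 0 0 1]
T5·…·T1 = [3/5 1 4/5 0; 0 1 0 0; 4/5 0 -3/5 0; 0 0 0 1]
T6·…·T1 = [3/5 1 4/5 0; -12/17 -8/17 9/17 0; -32/85 15/17 24/85 0; 0 0 0 1]

T = [3/5 1 4/5 0; -12/17 -8/17 9/17 0; -32/85 15/17 24/85 0; 0 0 0 1]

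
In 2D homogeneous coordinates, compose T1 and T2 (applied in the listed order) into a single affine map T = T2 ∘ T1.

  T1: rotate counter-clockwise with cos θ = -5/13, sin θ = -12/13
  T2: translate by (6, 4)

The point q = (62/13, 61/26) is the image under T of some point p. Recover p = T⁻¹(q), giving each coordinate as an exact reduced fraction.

p = (2, -1/2)

T1 = [-5/13 12/13 0; -12/13 -5/13 0; 0 0 1]
T2·T1 = [-5/13 12/13 6; -12/13 -5/13 4; 0 0 1]
det M = 1; M⁻¹ = [-5/13 -12/13 6; 12/13 -5/13 -4; 0 0 1]
M⁻¹ · (62/13, 61/26)ᵀ = (2, -1/2)ᵀ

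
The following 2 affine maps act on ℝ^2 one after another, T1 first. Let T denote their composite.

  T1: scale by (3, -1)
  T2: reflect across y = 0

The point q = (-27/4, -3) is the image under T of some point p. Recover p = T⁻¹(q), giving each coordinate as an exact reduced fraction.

T1 = [3 0 0; 0 -1 0; 0 0 1]
T2·T1 = [3 0 0; 0 1 0; 0 0 1]
det M = 3; M⁻¹ = [1/3 0 0; 0 1 0; 0 0 1]
M⁻¹ · (-27/4, -3)ᵀ = (-9/4, -3)ᵀ

p = (-9/4, -3)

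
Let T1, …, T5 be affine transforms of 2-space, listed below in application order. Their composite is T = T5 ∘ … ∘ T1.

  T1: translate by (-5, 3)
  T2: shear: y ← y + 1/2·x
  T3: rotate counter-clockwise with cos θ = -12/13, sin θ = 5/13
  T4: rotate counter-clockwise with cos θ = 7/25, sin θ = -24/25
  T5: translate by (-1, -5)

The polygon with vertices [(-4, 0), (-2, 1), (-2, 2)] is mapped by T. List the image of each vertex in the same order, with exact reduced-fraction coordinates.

image vertices: (-329/650, -4586/325), (-1477/650, -3868/325), (-2123/650, -3832/325)

T1 translate by (-5, 3): (-4, 0) → (-9, 3); (-2, 1) → (-7, 4); (-2, 2) → (-7, 5)
T2 shear: y ← y + 1/2·x: (-9, 3) → (-9, -3/2); (-7, 4) → (-7, 1/2); (-7, 5) → (-7, 3/2)
T3 rotate counter-clockwise with cos θ = -12/13, sin θ = 5/13: (-9, -3/2) → (231/26, -27/13); (-7, 1/2) → (163/26, -41/13); (-7, 3/2) → (153/26, -53/13)
T4 rotate counter-clockwise with cos θ = 7/25, sin θ = -24/25: (231/26, -27/13) → (321/650, -2961/325); (163/26, -41/13) → (-827/650, -2243/325); (153/26, -53/13) → (-1473/650, -2207/325)
T5 translate by (-1, -5): (321/650, -2961/325) → (-329/650, -4586/325); (-827/650, -2243/325) → (-1477/650, -3868/325); (-1473/650, -2207/325) → (-2123/650, -3832/325)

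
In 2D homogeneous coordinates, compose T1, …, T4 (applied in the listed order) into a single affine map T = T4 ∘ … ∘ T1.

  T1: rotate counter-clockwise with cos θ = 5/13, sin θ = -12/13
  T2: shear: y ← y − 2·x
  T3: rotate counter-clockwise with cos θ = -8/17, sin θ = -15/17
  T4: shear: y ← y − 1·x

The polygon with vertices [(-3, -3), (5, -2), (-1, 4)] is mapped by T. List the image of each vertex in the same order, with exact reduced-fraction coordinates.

image vertices: (2253/221, -2472/221), (-64/13, 97/13), (-1154/221, 941/221)

T1 rotate counter-clockwise with cos θ = 5/13, sin θ = -12/13: (-3, -3) → (-51/13, 21/13); (5, -2) → (1/13, -70/13); (-1, 4) → (43/13, 32/13)
T2 shear: y ← y − 2·x: (-51/13, 21/13) → (-51/13, 123/13); (1/13, -70/13) → (1/13, -72/13); (43/13, 32/13) → (43/13, -54/13)
T3 rotate counter-clockwise with cos θ = -8/17, sin θ = -15/17: (-51/13, 123/13) → (2253/221, -219/221); (1/13, -72/13) → (-64/13, 33/13); (43/13, -54/13) → (-1154/221, -213/221)
T4 shear: y ← y − 1·x: (2253/221, -219/221) → (2253/221, -2472/221); (-64/13, 33/13) → (-64/13, 97/13); (-1154/221, -213/221) → (-1154/221, 941/221)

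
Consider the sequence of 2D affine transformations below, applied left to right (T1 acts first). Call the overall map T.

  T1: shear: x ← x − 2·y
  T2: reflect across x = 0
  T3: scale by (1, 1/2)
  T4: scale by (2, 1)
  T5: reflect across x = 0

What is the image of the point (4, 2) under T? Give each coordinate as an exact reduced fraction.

T1 shear: x ← x − 2·y: (4, 2) → (0, 2)
T2 reflect across x = 0: (0, 2) → (0, 2)
T3 scale by (1, 1/2): (0, 2) → (0, 1)
T4 scale by (2, 1): (0, 1) → (0, 1)
T5 reflect across x = 0: (0, 1) → (0, 1)

T(p) = (0, 1)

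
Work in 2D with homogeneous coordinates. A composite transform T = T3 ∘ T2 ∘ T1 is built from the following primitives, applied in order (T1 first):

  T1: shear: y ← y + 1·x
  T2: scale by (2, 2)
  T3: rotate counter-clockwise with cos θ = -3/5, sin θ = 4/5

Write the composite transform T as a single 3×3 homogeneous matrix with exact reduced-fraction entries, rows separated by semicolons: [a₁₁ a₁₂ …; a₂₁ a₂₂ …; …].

T = [-14/5 -8/5 0; 2/5 -6/5 0; 0 0 1]

T1 = [1 0 0; 1 1 0; 0 0 1]
T2·T1 = [2 0 0; 2 2 0; 0 0 1]
T3·…·T1 = [-14/5 -8/5 0; 2/5 -6/5 0; 0 0 1]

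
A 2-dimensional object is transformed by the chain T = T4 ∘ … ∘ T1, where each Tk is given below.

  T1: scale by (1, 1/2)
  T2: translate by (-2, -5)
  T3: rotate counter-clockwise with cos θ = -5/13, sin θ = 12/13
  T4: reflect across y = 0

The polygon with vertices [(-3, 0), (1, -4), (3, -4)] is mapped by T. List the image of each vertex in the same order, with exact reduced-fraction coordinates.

T1 scale by (1, 1/2): (-3, 0) → (-3, 0); (1, -4) → (1, -2); (3, -4) → (3, -2)
T2 translate by (-2, -5): (-3, 0) → (-5, -5); (1, -2) → (-1, -7); (3, -2) → (1, -7)
T3 rotate counter-clockwise with cos θ = -5/13, sin θ = 12/13: (-5, -5) → (85/13, -35/13); (-1, -7) → (89/13, 23/13); (1, -7) → (79/13, 47/13)
T4 reflect across y = 0: (85/13, -35/13) → (85/13, 35/13); (89/13, 23/13) → (89/13, -23/13); (79/13, 47/13) → (79/13, -47/13)

image vertices: (85/13, 35/13), (89/13, -23/13), (79/13, -47/13)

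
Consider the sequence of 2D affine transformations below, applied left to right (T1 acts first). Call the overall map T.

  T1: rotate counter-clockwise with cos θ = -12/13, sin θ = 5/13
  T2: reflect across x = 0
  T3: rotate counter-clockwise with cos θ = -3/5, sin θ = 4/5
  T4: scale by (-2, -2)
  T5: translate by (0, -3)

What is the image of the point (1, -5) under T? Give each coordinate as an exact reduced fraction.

T(p) = (34/5, 23/5)

T1 rotate counter-clockwise with cos θ = -12/13, sin θ = 5/13: (1, -5) → (1, 5)
T2 reflect across x = 0: (1, 5) → (-1, 5)
T3 rotate counter-clockwise with cos θ = -3/5, sin θ = 4/5: (-1, 5) → (-17/5, -19/5)
T4 scale by (-2, -2): (-17/5, -19/5) → (34/5, 38/5)
T5 translate by (0, -3): (34/5, 38/5) → (34/5, 23/5)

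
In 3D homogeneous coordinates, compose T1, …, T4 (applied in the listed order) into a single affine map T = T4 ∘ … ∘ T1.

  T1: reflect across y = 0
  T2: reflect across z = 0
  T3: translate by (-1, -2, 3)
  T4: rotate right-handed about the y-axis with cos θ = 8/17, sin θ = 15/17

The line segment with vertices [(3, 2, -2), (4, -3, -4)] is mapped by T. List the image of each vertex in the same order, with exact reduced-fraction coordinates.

T1 reflect across y = 0: (3, 2, -2) → (3, -2, -2); (4, -3, -4) → (4, 3, -4)
T2 reflect across z = 0: (3, -2, -2) → (3, -2, 2); (4, 3, -4) → (4, 3, 4)
T3 translate by (-1, -2, 3): (3, -2, 2) → (2, -4, 5); (4, 3, 4) → (3, 1, 7)
T4 rotate right-handed about the y-axis with cos θ = 8/17, sin θ = 15/17: (2, -4, 5) → (91/17, -4, 10/17); (3, 1, 7) → (129/17, 1, 11/17)

image vertices: (91/17, -4, 10/17), (129/17, 1, 11/17)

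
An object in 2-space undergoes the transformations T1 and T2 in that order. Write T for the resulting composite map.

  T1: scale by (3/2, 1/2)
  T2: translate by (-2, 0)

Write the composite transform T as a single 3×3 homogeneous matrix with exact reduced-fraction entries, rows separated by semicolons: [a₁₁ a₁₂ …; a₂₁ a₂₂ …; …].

T = [3/2 0 -2; 0 1/2 0; 0 0 1]

T1 = [3/2 0 0; 0 1/2 0; 0 0 1]
T2·T1 = [3/2 0 -2; 0 1/2 0; 0 0 1]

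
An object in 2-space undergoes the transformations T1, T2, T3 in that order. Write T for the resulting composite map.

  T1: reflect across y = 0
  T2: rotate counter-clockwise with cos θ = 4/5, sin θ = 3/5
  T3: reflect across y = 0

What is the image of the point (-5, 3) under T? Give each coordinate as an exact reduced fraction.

T(p) = (-11/5, 27/5)

T1 reflect across y = 0: (-5, 3) → (-5, -3)
T2 rotate counter-clockwise with cos θ = 4/5, sin θ = 3/5: (-5, -3) → (-11/5, -27/5)
T3 reflect across y = 0: (-11/5, -27/5) → (-11/5, 27/5)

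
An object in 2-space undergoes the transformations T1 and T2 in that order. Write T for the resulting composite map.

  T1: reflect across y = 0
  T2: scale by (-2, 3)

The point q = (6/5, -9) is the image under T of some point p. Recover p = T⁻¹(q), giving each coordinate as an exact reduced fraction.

T1 = [1 0 0; 0 -1 0; 0 0 1]
T2·T1 = [-2 0 0; 0 -3 0; 0 0 1]
det M = 6; M⁻¹ = [-1/2 0 0; 0 -1/3 0; 0 0 1]
M⁻¹ · (6/5, -9)ᵀ = (-3/5, 3)ᵀ

p = (-3/5, 3)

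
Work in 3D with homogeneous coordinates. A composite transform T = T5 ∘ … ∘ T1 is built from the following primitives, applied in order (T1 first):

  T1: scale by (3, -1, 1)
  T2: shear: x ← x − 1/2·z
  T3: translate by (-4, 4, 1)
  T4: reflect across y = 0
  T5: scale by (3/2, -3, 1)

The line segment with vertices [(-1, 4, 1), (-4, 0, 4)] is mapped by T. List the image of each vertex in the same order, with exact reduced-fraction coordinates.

image vertices: (-45/4, 0, 2), (-27, 12, 5)

T1 scale by (3, -1, 1): (-1, 4, 1) → (-3, -4, 1); (-4, 0, 4) → (-12, 0, 4)
T2 shear: x ← x − 1/2·z: (-3, -4, 1) → (-7/2, -4, 1); (-12, 0, 4) → (-14, 0, 4)
T3 translate by (-4, 4, 1): (-7/2, -4, 1) → (-15/2, 0, 2); (-14, 0, 4) → (-18, 4, 5)
T4 reflect across y = 0: (-15/2, 0, 2) → (-15/2, 0, 2); (-18, 4, 5) → (-18, -4, 5)
T5 scale by (3/2, -3, 1): (-15/2, 0, 2) → (-45/4, 0, 2); (-18, -4, 5) → (-27, 12, 5)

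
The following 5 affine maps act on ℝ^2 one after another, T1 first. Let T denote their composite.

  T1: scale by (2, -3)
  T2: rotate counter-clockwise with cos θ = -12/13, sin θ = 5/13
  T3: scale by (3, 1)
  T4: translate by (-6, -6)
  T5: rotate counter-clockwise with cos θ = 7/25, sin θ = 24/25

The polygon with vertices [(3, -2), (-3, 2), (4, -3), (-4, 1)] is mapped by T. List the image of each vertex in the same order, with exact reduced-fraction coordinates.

T1 scale by (2, -3): (3, -2) → (6, 6); (-3, 2) → (-6, -6); (4, -3) → (8, 9); (-4, 1) → (-8, -3)
T2 rotate counter-clockwise with cos θ = -12/13, sin θ = 5/13: (6, 6) → (-102/13, -42/13); (-6, -6) → (102/13, 42/13); (8, 9) → (-141/13, -68/13); (-8, -3) → (111/13, -4/13)
T3 scale by (3, 1): (-102/13, -42/13) → (-306/13, -42/13); (102/13, 42/13) → (306/13, 42/13); (-141/13, -68/13) → (-423/13, -68/13); (111/13, -4/13) → (333/13, -4/13)
T4 translate by (-6, -6): (-306/13, -42/13) → (-384/13, -120/13); (306/13, 42/13) → (228/13, -36/13); (-423/13, -68/13) → (-501/13, -146/13); (333/13, -4/13) → (255/13, -82/13)
T5 rotate counter-clockwise with cos θ = 7/25, sin θ = 24/25: (-384/13, -120/13) → (192/325, -10056/325); (228/13, -36/13) → (492/65, 1044/65); (-501/13, -146/13) → (-3/325, -13046/325); (255/13, -82/13) → (3753/325, 5546/325)

image vertices: (192/325, -10056/325), (492/65, 1044/65), (-3/325, -13046/325), (3753/325, 5546/325)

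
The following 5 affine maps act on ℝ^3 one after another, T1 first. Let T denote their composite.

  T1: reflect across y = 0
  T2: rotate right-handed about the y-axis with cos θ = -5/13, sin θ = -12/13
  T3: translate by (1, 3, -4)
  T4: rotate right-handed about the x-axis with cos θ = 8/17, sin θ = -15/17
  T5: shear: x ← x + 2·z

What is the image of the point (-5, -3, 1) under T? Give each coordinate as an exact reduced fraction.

T(p) = (-290/17, -87/17, -162/17)

T1 reflect across y = 0: (-5, -3, 1) → (-5, 3, 1)
T2 rotate right-handed about the y-axis with cos θ = -5/13, sin θ = -12/13: (-5, 3, 1) → (1, 3, -5)
T3 translate by (1, 3, -4): (1, 3, -5) → (2, 6, -9)
T4 rotate right-handed about the x-axis with cos θ = 8/17, sin θ = -15/17: (2, 6, -9) → (2, -87/17, -162/17)
T5 shear: x ← x + 2·z: (2, -87/17, -162/17) → (-290/17, -87/17, -162/17)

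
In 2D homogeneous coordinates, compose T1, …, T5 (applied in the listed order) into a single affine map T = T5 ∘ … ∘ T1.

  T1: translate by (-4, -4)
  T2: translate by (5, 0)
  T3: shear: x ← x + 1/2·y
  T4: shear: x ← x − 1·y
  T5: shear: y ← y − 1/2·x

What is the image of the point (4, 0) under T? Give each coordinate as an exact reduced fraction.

T1 translate by (-4, -4): (4, 0) → (0, -4)
T2 translate by (5, 0): (0, -4) → (5, -4)
T3 shear: x ← x + 1/2·y: (5, -4) → (3, -4)
T4 shear: x ← x − 1·y: (3, -4) → (7, -4)
T5 shear: y ← y − 1/2·x: (7, -4) → (7, -15/2)

T(p) = (7, -15/2)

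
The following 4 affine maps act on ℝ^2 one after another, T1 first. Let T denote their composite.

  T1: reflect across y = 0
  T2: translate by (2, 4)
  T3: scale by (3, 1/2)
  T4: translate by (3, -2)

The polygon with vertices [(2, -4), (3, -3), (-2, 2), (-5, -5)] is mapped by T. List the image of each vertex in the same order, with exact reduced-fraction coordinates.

T1 reflect across y = 0: (2, -4) → (2, 4); (3, -3) → (3, 3); (-2, 2) → (-2, -2); (-5, -5) → (-5, 5)
T2 translate by (2, 4): (2, 4) → (4, 8); (3, 3) → (5, 7); (-2, -2) → (0, 2); (-5, 5) → (-3, 9)
T3 scale by (3, 1/2): (4, 8) → (12, 4); (5, 7) → (15, 7/2); (0, 2) → (0, 1); (-3, 9) → (-9, 9/2)
T4 translate by (3, -2): (12, 4) → (15, 2); (15, 7/2) → (18, 3/2); (0, 1) → (3, -1); (-9, 9/2) → (-6, 5/2)

image vertices: (15, 2), (18, 3/2), (3, -1), (-6, 5/2)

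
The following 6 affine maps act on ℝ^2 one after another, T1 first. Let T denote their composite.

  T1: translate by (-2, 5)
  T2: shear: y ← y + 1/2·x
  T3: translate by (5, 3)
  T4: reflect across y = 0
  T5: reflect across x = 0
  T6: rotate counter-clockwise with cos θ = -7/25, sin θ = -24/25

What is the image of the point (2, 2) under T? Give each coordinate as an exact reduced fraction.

T1 translate by (-2, 5): (2, 2) → (0, 7)
T2 shear: y ← y + 1/2·x: (0, 7) → (0, 7)
T3 translate by (5, 3): (0, 7) → (5, 10)
T4 reflect across y = 0: (5, 10) → (5, -10)
T5 reflect across x = 0: (5, -10) → (-5, -10)
T6 rotate counter-clockwise with cos θ = -7/25, sin θ = -24/25: (-5, -10) → (-41/5, 38/5)

T(p) = (-41/5, 38/5)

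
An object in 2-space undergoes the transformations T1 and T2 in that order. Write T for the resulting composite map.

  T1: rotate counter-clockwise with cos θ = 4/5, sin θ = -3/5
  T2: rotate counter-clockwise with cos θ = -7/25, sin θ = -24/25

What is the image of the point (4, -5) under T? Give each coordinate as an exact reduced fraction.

T(p) = (-31/5, 8/5)

T1 rotate counter-clockwise with cos θ = 4/5, sin θ = -3/5: (4, -5) → (1/5, -32/5)
T2 rotate counter-clockwise with cos θ = -7/25, sin θ = -24/25: (1/5, -32/5) → (-31/5, 8/5)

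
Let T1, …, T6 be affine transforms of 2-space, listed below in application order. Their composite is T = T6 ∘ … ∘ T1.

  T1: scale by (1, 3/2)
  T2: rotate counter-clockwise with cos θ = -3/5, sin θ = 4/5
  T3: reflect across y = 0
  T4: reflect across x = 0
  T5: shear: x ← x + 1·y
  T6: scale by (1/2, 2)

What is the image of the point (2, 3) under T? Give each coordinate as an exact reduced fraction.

T(p) = (59/20, 11/5)

T1 scale by (1, 3/2): (2, 3) → (2, 9/2)
T2 rotate counter-clockwise with cos θ = -3/5, sin θ = 4/5: (2, 9/2) → (-24/5, -11/10)
T3 reflect across y = 0: (-24/5, -11/10) → (-24/5, 11/10)
T4 reflect across x = 0: (-24/5, 11/10) → (24/5, 11/10)
T5 shear: x ← x + 1·y: (24/5, 11/10) → (59/10, 11/10)
T6 scale by (1/2, 2): (59/10, 11/10) → (59/20, 11/5)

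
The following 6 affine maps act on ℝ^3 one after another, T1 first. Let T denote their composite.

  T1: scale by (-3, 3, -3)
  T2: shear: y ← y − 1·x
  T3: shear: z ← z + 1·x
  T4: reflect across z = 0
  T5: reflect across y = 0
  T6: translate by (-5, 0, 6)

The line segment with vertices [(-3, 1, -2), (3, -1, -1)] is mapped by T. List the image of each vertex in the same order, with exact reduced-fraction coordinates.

T1 scale by (-3, 3, -3): (-3, 1, -2) → (9, 3, 6); (3, -1, -1) → (-9, -3, 3)
T2 shear: y ← y − 1·x: (9, 3, 6) → (9, -6, 6); (-9, -3, 3) → (-9, 6, 3)
T3 shear: z ← z + 1·x: (9, -6, 6) → (9, -6, 15); (-9, 6, 3) → (-9, 6, -6)
T4 reflect across z = 0: (9, -6, 15) → (9, -6, -15); (-9, 6, -6) → (-9, 6, 6)
T5 reflect across y = 0: (9, -6, -15) → (9, 6, -15); (-9, 6, 6) → (-9, -6, 6)
T6 translate by (-5, 0, 6): (9, 6, -15) → (4, 6, -9); (-9, -6, 6) → (-14, -6, 12)

image vertices: (4, 6, -9), (-14, -6, 12)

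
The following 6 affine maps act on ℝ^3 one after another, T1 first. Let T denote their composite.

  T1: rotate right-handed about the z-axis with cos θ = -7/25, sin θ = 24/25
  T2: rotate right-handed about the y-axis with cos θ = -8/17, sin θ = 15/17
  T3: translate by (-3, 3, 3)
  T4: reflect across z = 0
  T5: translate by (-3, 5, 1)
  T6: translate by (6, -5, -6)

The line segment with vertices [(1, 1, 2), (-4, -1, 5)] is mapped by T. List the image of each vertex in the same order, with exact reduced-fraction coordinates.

T1 rotate right-handed about the z-axis with cos θ = -7/25, sin θ = 24/25: (1, 1, 2) → (-31/25, 17/25, 2); (-4, -1, 5) → (52/25, -89/25, 5)
T2 rotate right-handed about the y-axis with cos θ = -8/17, sin θ = 15/17: (-31/25, 17/25, 2) → (998/425, 17/25, 13/85); (52/25, -89/25, 5) → (1459/425, -89/25, -356/85)
T3 translate by (-3, 3, 3): (998/425, 17/25, 13/85) → (-277/425, 92/25, 268/85); (1459/425, -89/25, -356/85) → (184/425, -14/25, -101/85)
T4 reflect across z = 0: (-277/425, 92/25, 268/85) → (-277/425, 92/25, -268/85); (184/425, -14/25, -101/85) → (184/425, -14/25, 101/85)
T5 translate by (-3, 5, 1): (-277/425, 92/25, -268/85) → (-1552/425, 217/25, -183/85); (184/425, -14/25, 101/85) → (-1091/425, 111/25, 186/85)
T6 translate by (6, -5, -6): (-1552/425, 217/25, -183/85) → (998/425, 92/25, -693/85); (-1091/425, 111/25, 186/85) → (1459/425, -14/25, -324/85)

image vertices: (998/425, 92/25, -693/85), (1459/425, -14/25, -324/85)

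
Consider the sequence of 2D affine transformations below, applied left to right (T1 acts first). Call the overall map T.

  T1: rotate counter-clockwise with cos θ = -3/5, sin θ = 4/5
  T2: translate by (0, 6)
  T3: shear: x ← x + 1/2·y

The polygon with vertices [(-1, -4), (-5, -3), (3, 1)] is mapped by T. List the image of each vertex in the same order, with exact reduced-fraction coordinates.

T1 rotate counter-clockwise with cos θ = -3/5, sin θ = 4/5: (-1, -4) → (19/5, 8/5); (-5, -3) → (27/5, -11/5); (3, 1) → (-13/5, 9/5)
T2 translate by (0, 6): (19/5, 8/5) → (19/5, 38/5); (27/5, -11/5) → (27/5, 19/5); (-13/5, 9/5) → (-13/5, 39/5)
T3 shear: x ← x + 1/2·y: (19/5, 38/5) → (38/5, 38/5); (27/5, 19/5) → (73/10, 19/5); (-13/5, 39/5) → (13/10, 39/5)

image vertices: (38/5, 38/5), (73/10, 19/5), (13/10, 39/5)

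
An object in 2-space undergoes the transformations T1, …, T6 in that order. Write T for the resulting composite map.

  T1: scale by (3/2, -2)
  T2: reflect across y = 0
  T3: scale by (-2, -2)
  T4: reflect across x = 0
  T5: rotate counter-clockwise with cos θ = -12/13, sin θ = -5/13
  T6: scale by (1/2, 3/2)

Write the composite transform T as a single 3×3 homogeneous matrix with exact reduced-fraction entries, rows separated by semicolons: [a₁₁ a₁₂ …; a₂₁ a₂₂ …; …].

T = [-18/13 -10/13 0; -45/26 72/13 0; 0 0 1]

T1 = [3/2 0 0; 0 -2 0; 0 0 1]
T2·T1 = [3/2 0 0; 0 2 0; 0 0 1]
T3·…·T1 = [-3 0 0; 0 -4 0; 0 0 1]
T4·…·T1 = [3 0 0; 0 -4 0; 0 0 1]
T5·…·T1 = [-36/13 -20/13 0; -15/13 48/13 0; 0 0 1]
T6·…·T1 = [-18/13 -10/13 0; -45/26 72/13 0; 0 0 1]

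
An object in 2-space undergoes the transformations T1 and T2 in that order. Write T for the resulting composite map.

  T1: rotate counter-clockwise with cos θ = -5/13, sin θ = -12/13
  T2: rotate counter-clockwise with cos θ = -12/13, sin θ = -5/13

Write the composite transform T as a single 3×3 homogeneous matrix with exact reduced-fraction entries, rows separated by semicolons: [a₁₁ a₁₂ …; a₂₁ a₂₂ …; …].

T1 = [-5/13 12/13 0; -12/13 -5/13 0; 0 0 1]
T2·T1 = [0 -1 0; 1 0 0; 0 0 1]

T = [0 -1 0; 1 0 0; 0 0 1]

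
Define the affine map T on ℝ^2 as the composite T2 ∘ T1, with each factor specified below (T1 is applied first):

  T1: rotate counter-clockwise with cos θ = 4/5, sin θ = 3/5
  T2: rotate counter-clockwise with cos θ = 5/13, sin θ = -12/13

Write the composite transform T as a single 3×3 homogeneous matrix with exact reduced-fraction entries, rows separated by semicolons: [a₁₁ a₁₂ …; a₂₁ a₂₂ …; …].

T1 = [4/5 -3/5 0; 3/5 4/5 0; 0 0 1]
T2·T1 = [56/65 33/65 0; -33/65 56/65 0; 0 0 1]

T = [56/65 33/65 0; -33/65 56/65 0; 0 0 1]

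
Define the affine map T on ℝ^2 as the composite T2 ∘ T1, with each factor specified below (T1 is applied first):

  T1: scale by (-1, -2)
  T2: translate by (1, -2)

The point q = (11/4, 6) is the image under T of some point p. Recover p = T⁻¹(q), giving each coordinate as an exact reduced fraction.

T1 = [-1 0 0; 0 -2 0; 0 0 1]
T2·T1 = [-1 0 1; 0 -2 -2; 0 0 1]
det M = 2; M⁻¹ = [-1 0 1; 0 -1/2 -1; 0 0 1]
M⁻¹ · (11/4, 6)ᵀ = (-7/4, -4)ᵀ

p = (-7/4, -4)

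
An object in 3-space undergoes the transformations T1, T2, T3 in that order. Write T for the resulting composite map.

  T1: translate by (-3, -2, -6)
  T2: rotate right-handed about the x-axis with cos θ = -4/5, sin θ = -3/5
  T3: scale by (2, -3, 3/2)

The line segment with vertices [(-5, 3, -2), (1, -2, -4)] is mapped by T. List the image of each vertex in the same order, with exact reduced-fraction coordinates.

T1 translate by (-3, -2, -6): (-5, 3, -2) → (-8, 1, -8); (1, -2, -4) → (-2, -4, -10)
T2 rotate right-handed about the x-axis with cos θ = -4/5, sin θ = -3/5: (-8, 1, -8) → (-8, -28/5, 29/5); (-2, -4, -10) → (-2, -14/5, 52/5)
T3 scale by (2, -3, 3/2): (-8, -28/5, 29/5) → (-16, 84/5, 87/10); (-2, -14/5, 52/5) → (-4, 42/5, 78/5)

image vertices: (-16, 84/5, 87/10), (-4, 42/5, 78/5)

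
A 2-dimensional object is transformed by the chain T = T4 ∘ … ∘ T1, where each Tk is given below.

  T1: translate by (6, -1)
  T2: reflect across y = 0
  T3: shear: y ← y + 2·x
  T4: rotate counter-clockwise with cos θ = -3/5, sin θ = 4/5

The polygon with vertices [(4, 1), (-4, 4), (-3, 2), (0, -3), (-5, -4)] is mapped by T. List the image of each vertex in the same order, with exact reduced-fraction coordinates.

T1 translate by (6, -1): (4, 1) → (10, 0); (-4, 4) → (2, 3); (-3, 2) → (3, 1); (0, -3) → (6, -4); (-5, -4) → (1, -5)
T2 reflect across y = 0: (10, 0) → (10, 0); (2, 3) → (2, -3); (3, 1) → (3, -1); (6, -4) → (6, 4); (1, -5) → (1, 5)
T3 shear: y ← y + 2·x: (10, 0) → (10, 20); (2, -3) → (2, 1); (3, -1) → (3, 5); (6, 4) → (6, 16); (1, 5) → (1, 7)
T4 rotate counter-clockwise with cos θ = -3/5, sin θ = 4/5: (10, 20) → (-22, -4); (2, 1) → (-2, 1); (3, 5) → (-29/5, -3/5); (6, 16) → (-82/5, -24/5); (1, 7) → (-31/5, -17/5)

image vertices: (-22, -4), (-2, 1), (-29/5, -3/5), (-82/5, -24/5), (-31/5, -17/5)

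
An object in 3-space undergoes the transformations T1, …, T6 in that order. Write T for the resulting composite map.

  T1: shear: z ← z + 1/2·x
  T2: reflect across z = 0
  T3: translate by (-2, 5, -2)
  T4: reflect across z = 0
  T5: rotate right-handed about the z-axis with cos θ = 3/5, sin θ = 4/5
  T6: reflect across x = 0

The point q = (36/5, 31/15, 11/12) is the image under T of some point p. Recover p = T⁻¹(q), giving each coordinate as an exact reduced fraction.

T1 = [1 0 0 0; 0 1 0 0; 1/2 0 1 0; 0 0 0 1]
T2·T1 = [1 0 0 0; 0 1 0 0; -1/2 0 -1 0; 0 0 0 1]
T3·…·T1 = [1 0 0 -2; 0 1 0 5; -1/2 0 -1 -2; 0 0 0 1]
T4·…·T1 = [1 0 0 -2; 0 1 0 5; 1/2 0 1 2; 0 0 0 1]
T5·…·T1 = [3/5 -4/5 0 -26/5; 4/5 3/5 0 7/5; 1/2 0 1 2; 0 0 0 1]
T6·…·T1 = [-3/5 4/5 0 26/5; 4/5 3/5 0 7/5; 1/2 0 1 2; 0 0 0 1]
det M = -1; M⁻¹ = [-3/5 4/5 0 2; 4/5 3/5 0 -5; 3/10 -2/5 1 -3; 0 0 0 1]
M⁻¹ · (36/5, 31/15, 11/12)ᵀ = (-2/3, 2, -3/4)ᵀ

p = (-2/3, 2, -3/4)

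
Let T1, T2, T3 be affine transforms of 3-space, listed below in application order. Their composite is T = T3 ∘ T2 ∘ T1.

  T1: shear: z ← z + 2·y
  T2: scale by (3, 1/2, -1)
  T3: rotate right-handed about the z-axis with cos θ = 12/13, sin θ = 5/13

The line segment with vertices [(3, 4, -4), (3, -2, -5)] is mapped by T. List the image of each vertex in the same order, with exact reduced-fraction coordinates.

image vertices: (98/13, 69/13, -4), (113/13, 33/13, 9)

T1 shear: z ← z + 2·y: (3, 4, -4) → (3, 4, 4); (3, -2, -5) → (3, -2, -9)
T2 scale by (3, 1/2, -1): (3, 4, 4) → (9, 2, -4); (3, -2, -9) → (9, -1, 9)
T3 rotate right-handed about the z-axis with cos θ = 12/13, sin θ = 5/13: (9, 2, -4) → (98/13, 69/13, -4); (9, -1, 9) → (113/13, 33/13, 9)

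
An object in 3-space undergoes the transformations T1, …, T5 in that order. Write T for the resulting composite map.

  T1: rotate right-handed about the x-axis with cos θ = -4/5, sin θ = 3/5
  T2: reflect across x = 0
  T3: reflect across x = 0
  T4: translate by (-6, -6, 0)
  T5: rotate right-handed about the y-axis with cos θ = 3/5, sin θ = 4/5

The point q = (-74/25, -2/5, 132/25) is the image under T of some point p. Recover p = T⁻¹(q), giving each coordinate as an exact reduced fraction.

T1 = [1 0 0 0; 0 -4/5 -3/5 0; 0 3/5 -4/5 0; 0 0 0 1]
T2·T1 = [-1 0 0 0; 0 -4/5 -3/5 0; 0 3/5 -4/5 0; 0 0 0 1]
T3·…·T1 = [1 0 0 0; 0 -4/5 -3/5 0; 0 3/5 -4/5 0; 0 0 0 1]
T4·…·T1 = [1 0 0 -6; 0 -4/5 -3/5 -6; 0 3/5 -4/5 0; 0 0 0 1]
T5·…·T1 = [3/5 12/25 -16/25 -18/5; 0 -4/5 -3/5 -6; -4/5 9/25 -12/25 24/5; 0 0 0 1]
det M = 1; M⁻¹ = [3/5 0 -4/5 6; 12/25 -4/5 9/25 -24/5; -16/25 -3/5 -12/25 -18/5; 0 0 0 1]
M⁻¹ · (-74/25, -2/5, 132/25)ᵀ = (0, -4, -4)ᵀ

p = (0, -4, -4)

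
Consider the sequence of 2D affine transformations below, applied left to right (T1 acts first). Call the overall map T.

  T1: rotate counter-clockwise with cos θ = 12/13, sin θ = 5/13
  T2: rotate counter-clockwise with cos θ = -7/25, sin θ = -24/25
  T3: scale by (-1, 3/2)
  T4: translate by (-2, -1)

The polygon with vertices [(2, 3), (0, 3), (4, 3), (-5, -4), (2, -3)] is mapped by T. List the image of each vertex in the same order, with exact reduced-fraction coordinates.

image vertices: (-1691/325, -1132/325), (-1619/325, -163/325), (-1763/325, -2101/325), (822/325, 3763/650), (19/25, -112/25)

T1 rotate counter-clockwise with cos θ = 12/13, sin θ = 5/13: (2, 3) → (9/13, 46/13); (0, 3) → (-15/13, 36/13); (4, 3) → (33/13, 56/13); (-5, -4) → (-40/13, -73/13); (2, -3) → (3, -2)
T2 rotate counter-clockwise with cos θ = -7/25, sin θ = -24/25: (9/13, 46/13) → (1041/325, -538/325); (-15/13, 36/13) → (969/325, 108/325); (33/13, 56/13) → (1113/325, -1184/325); (-40/13, -73/13) → (-1472/325, 1471/325); (3, -2) → (-69/25, -58/25)
T3 scale by (-1, 3/2): (1041/325, -538/325) → (-1041/325, -807/325); (969/325, 108/325) → (-969/325, 162/325); (1113/325, -1184/325) → (-1113/325, -1776/325); (-1472/325, 1471/325) → (1472/325, 4413/650); (-69/25, -58/25) → (69/25, -87/25)
T4 translate by (-2, -1): (-1041/325, -807/325) → (-1691/325, -1132/325); (-969/325, 162/325) → (-1619/325, -163/325); (-1113/325, -1776/325) → (-1763/325, -2101/325); (1472/325, 4413/650) → (822/325, 3763/650); (69/25, -87/25) → (19/25, -112/25)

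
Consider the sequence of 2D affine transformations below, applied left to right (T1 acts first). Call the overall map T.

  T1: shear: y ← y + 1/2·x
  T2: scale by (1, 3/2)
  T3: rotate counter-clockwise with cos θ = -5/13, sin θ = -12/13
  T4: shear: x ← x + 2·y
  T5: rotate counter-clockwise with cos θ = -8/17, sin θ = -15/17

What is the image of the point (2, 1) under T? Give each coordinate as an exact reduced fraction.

T(p) = (-13/17, 84/17)

T1 shear: y ← y + 1/2·x: (2, 1) → (2, 2)
T2 scale by (1, 3/2): (2, 2) → (2, 3)
T3 rotate counter-clockwise with cos θ = -5/13, sin θ = -12/13: (2, 3) → (2, -3)
T4 shear: x ← x + 2·y: (2, -3) → (-4, -3)
T5 rotate counter-clockwise with cos θ = -8/17, sin θ = -15/17: (-4, -3) → (-13/17, 84/17)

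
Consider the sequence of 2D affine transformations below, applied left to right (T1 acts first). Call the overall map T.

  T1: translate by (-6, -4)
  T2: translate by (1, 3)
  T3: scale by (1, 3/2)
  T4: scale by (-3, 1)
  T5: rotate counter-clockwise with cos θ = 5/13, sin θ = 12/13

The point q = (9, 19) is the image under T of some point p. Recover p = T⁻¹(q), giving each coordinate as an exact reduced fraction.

p = (-2, 1/3)

T1 = [1 0 -6; 0 1 -4; 0 0 1]
T2·T1 = [1 0 -5; 0 1 -1; 0 0 1]
T3·…·T1 = [1 0 -5; 0 3/2 -3/2; 0 0 1]
T4·…·T1 = [-3 0 15; 0 3/2 -3/2; 0 0 1]
T5·…·T1 = [-15/13 -18/13 93/13; -36/13 15/26 345/26; 0 0 1]
det M = -9/2; M⁻¹ = [-5/39 -4/13 5; -8/13 10/39 1; 0 0 1]
M⁻¹ · (9, 19)ᵀ = (-2, 1/3)ᵀ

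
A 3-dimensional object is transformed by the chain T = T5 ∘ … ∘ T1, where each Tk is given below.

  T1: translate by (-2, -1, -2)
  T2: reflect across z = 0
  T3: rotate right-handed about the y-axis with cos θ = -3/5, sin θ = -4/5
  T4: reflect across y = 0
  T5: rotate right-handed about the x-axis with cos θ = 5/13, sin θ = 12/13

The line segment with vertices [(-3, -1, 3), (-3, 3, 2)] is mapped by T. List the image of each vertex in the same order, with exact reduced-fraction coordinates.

T1 translate by (-2, -1, -2): (-3, -1, 3) → (-5, -2, 1); (-3, 3, 2) → (-5, 2, 0)
T2 reflect across z = 0: (-5, -2, 1) → (-5, -2, -1); (-5, 2, 0) → (-5, 2, 0)
T3 rotate right-handed about the y-axis with cos θ = -3/5, sin θ = -4/5: (-5, -2, -1) → (19/5, -2, -17/5); (-5, 2, 0) → (3, 2, -4)
T4 reflect across y = 0: (19/5, -2, -17/5) → (19/5, 2, -17/5); (3, 2, -4) → (3, -2, -4)
T5 rotate right-handed about the x-axis with cos θ = 5/13, sin θ = 12/13: (19/5, 2, -17/5) → (19/5, 254/65, 7/13); (3, -2, -4) → (3, 38/13, -44/13)

image vertices: (19/5, 254/65, 7/13), (3, 38/13, -44/13)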